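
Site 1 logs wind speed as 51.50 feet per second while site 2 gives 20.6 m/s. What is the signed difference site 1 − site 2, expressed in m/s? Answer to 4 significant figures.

-4.903 m/s

site 1: 51.50 ft/s = 15.69720 m/s.
Difference: 15.69720 − 20.60000 = -4.903 m/s.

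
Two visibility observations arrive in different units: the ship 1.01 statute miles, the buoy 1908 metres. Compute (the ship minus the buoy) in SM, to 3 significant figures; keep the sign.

the buoy: 1908 m = 1.18558 SM.
Difference: 1.01000 − 1.18558 = -0.176 SM.

-0.176 SM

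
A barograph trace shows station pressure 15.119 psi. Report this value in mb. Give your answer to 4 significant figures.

1042 mb

1 psi = 68.9476 mb, so 15.119 × 68.9476 = 1042 mb.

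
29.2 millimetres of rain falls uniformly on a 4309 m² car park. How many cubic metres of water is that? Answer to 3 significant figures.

1 mm over 1 m² is 1 L, so volume = 29.2 × 4309 = 125822.8 L = 126 m³.

126 cubic metres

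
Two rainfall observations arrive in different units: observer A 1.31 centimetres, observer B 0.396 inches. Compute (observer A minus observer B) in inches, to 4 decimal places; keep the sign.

observer A: 1.31 cm = 0.515748 in.
Difference: 0.515748 − 0.396000 = 0.1197 in.

0.1197 in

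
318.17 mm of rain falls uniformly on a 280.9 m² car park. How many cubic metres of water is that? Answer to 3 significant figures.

1 mm over 1 m² is 1 L, so volume = 318.17 × 280.9 = 89373.953 L = 89.4 m³.

89.4 cubic metres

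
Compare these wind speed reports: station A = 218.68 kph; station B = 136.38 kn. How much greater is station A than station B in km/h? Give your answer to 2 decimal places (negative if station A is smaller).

-33.90 km/h

station B: 136.38 kt = 252.5758 km/h.
Difference: 218.6800 − 252.5758 = -33.90 km/h.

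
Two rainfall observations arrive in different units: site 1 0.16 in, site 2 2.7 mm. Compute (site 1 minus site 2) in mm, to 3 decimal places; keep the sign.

site 1: 0.16 in = 4.06400 mm.
Difference: 4.06400 − 2.70000 = 1.364 mm.

1.364 mm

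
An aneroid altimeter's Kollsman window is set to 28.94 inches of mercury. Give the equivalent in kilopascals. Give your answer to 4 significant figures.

1 inHg = 3.38639 kPa, so 28.94 × 3.38639 = 98.00 kPa.

98.00 kPa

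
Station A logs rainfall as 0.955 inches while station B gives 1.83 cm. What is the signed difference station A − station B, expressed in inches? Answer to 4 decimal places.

station B: 1.83 cm = 0.720472 in.
Difference: 0.955000 − 0.720472 = 0.2345 in.

0.2345 in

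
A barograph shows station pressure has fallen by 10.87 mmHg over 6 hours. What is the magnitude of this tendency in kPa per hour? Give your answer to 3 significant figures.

10.87 mmHg / 6 h × 0.133322 kPa/mmHg = 0.242 kPa/h.

0.242 kPa per hour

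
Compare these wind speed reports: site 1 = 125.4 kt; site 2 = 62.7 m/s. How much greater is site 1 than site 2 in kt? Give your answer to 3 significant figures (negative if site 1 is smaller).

site 2: 62.7 m/s = 121.8790 kt.
Difference: 125.4000 − 121.8790 = 3.52 kt.

3.52 kt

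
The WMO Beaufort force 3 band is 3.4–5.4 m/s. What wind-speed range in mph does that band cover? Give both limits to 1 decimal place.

3.4–5.4 m/s × 2.237 = 7.6–12.1 mph.

7.6 to 12.1 mph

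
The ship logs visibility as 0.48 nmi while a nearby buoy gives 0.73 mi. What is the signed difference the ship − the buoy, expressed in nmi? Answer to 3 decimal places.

the buoy: 0.73 SM = 0.63435 nmi.
Difference: 0.48000 − 0.63435 = -0.154 nmi.

-0.154 nmi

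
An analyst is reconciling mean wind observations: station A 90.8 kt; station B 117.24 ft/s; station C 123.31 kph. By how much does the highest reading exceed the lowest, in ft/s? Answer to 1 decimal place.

station A: 90.8 kt = 153.253 ft/s.
station C: 123.31 km/h = 112.378 ft/s.
Spread: 153.253 − 112.378 = 40.9 ft/s.

40.9 ft/s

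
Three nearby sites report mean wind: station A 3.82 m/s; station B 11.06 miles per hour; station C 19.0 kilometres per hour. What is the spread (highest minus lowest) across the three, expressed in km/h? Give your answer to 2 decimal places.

station A: 3.82 m/s = 13.7520 km/h.
station B: 11.06 mph = 17.7993 km/h.
Spread: 19.0000 − 13.7520 = 5.25 km/h.

5.25 km/h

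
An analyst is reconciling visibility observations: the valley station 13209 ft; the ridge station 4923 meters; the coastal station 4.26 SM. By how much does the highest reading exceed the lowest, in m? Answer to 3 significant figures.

the valley station: 13209 ft = 4026.10 m.
the coastal station: 4.26 SM = 6855.81 m.
Spread: 6855.81 − 4026.10 = 2830 m.

2830 m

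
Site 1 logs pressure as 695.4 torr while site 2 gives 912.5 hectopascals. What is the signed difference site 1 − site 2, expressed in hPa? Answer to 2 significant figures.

15 hPa

site 1: 695.4 mmHg = 927.12 hPa.
Difference: 927.12 − 912.50 = 15 hPa.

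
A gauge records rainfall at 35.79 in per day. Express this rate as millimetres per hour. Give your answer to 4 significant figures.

35.79 in/day × 25.4 mm/in × 0.0416667 day/hour = 37.88 mm/hour.

37.88 mm/hour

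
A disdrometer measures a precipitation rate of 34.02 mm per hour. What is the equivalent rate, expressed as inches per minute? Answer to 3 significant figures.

0.0223 in/minute

34.02 mm/hour × 0.0393701 in/mm × 0.0166667 hour/minute = 0.0223 in/minute.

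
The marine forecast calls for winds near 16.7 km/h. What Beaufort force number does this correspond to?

16.7 km/h = 4.6 m/s, which is Beaufort 3 (gentle breeze, 3.4–5.4 m/s).

Beaufort force 3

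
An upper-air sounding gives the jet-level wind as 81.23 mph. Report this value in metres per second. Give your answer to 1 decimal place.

36.3 m/s

1 mph = 0.44704 m/s, so 81.23 × 0.44704 = 36.3 m/s.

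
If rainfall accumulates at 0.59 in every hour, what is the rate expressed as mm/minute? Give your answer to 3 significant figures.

0.250 mm/minute

0.59 in/hour × 25.4 mm/in × 0.0166667 hour/minute = 0.250 mm/minute.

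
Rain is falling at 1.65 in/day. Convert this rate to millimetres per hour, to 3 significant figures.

1.75 mm/hour

1.65 in/day × 25.4 mm/in × 0.0416667 day/hour = 1.75 mm/hour.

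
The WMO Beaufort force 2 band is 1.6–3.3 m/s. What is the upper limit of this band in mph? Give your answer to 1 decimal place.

1.6–3.3 m/s × 2.237 = 3.6–7.4 mph.

7.4 mph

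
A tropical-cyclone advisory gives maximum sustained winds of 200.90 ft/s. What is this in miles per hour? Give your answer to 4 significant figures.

1 ft/s = 0.681818 mph, so 200.90 × 0.681818 = 137.0 mph.

137.0 mph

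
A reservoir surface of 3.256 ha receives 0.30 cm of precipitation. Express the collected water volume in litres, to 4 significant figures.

Depth: 0.30 cm × 10 = 3 mm.
Area: 3.256 ha = 32560 m².
1 mm over 1 m² is 1 L, so volume = 3 × 32560 = 97680 L.

97680 litres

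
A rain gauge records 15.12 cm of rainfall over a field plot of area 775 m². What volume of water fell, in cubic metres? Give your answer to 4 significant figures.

117.2 cubic metres

Depth: 15.12 cm × 10 = 151.2 mm.
1 mm over 1 m² is 1 L, so volume = 151.2 × 775 = 117180 L = 117.2 m³.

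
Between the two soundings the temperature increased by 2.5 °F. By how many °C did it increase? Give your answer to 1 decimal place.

1.4 °C

Converting a difference, only the 9/5 scale factor applies: Δ°C = 2.5 × 0.5556 = 1.4 °C.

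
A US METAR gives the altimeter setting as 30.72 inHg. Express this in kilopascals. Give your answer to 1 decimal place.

1 inHg = 3.38639 kPa, so 30.72 × 3.38639 = 104.0 kPa.

104.0 kPa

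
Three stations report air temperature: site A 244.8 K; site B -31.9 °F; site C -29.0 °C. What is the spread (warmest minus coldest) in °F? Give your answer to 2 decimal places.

12.87 °F

site A: 244.8 K = -28.350 °C.
site B: -31.9 °F = -35.500 °C.
Spread: (-28.350) − (-35.500) = 7.150 °C = 12.87 °F.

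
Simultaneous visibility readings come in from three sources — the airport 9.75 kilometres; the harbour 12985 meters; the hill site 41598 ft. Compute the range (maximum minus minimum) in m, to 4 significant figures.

the airport: 9.75 km = 9750.00 m.
the hill site: 41598 ft = 12679.07 m.
Spread: 12985.00 − 9750.00 = 3235 m.

3235 m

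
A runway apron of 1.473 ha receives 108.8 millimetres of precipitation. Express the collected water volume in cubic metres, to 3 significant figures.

Area: 1.473 ha = 14730 m².
1 mm over 1 m² is 1 L, so volume = 108.8 × 14730 = 1602624 L = 1600 m³.

1600 cubic metres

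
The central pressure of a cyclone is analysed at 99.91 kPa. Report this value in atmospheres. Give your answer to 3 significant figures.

1 kPa = 0.00986923 atm, so 99.91 × 0.00986923 = 0.986 atm.

0.986 atm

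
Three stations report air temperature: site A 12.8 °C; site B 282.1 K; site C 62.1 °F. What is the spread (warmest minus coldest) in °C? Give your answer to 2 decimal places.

7.77 °C

site B: 282.1 K = 8.950 °C.
site C: 62.1 °F = 16.722 °C.
Spread: 16.722 − 8.950 = 7.772 °C.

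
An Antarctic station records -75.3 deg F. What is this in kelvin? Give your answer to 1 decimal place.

First to °C: -59.61 °C.
Then to K: 213.5 K.

213.5 K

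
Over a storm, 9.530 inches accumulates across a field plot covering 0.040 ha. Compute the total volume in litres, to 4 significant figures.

96820 litres

Depth: 9.530 in × 25.4 = 242.062 mm.
Area: 0.040 ha = 400 m².
1 mm over 1 m² is 1 L, so volume = 242.062 × 400 = 96824.8 L ≈ 96820 L.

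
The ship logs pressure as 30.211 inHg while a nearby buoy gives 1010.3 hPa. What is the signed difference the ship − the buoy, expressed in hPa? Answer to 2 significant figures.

the ship: 30.211 inHg = 1023.06 hPa.
Difference: 1023.06 − 1010.30 = 13 hPa.

13 hPa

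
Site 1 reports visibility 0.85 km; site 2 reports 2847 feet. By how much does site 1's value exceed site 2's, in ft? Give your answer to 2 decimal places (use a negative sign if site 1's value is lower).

-58.29 ft

site 1: 0.85 km = 2788.7139 ft.
Difference: 2788.7139 − 2847.0000 = -58.29 ft.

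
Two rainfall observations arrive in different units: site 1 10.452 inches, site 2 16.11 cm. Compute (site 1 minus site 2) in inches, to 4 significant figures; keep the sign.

4.109 in

site 2: 16.11 cm = 6.34252 in.
Difference: 10.45200 − 6.34252 = 4.109 in.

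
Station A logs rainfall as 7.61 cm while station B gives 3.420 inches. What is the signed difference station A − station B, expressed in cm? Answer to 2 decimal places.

-1.08 cm

station B: 3.420 in = 8.6868 cm.
Difference: 7.6100 − 8.6868 = -1.08 cm.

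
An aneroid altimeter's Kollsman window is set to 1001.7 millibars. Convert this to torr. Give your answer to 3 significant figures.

751 mmHg

1 mb = 0.750062 mmHg, so 1001.7 × 0.750062 = 751 mmHg.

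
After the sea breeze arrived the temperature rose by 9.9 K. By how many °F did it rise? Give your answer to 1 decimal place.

17.8 °F

A change of 1 °C equals a change of 1.8 °F: Δ°F = 9.9 × 1.8 = 17.8 °F.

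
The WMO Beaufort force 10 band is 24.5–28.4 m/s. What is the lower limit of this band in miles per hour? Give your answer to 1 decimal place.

24.5–28.4 m/s × 2.237 = 54.8–63.5 mph.

54.8 mph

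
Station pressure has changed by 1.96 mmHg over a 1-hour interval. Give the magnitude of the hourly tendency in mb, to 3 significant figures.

1.96 mmHg / 1 h × 1.33322 mb/mmHg = 2.61 mb/h.

2.61 mb per hour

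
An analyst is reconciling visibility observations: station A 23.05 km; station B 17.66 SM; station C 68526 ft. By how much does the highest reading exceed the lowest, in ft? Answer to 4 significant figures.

24720 ft

station A: 23.05 km = 75623.36 ft.
station B: 17.66 SM = 93244.80 ft.
Spread: 93244.80 − 68526.00 = 24720 ft.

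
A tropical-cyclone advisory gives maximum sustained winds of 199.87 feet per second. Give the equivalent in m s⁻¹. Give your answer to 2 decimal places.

60.92 m/s

1 ft/s = 0.3048 m/s, so 199.87 × 0.3048 = 60.92 m/s.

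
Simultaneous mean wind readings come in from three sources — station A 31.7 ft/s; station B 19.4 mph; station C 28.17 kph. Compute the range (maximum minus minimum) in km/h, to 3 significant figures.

6.61 km/h

station A: 31.7 ft/s = 34.7838 km/h.
station B: 19.4 mph = 31.2213 km/h.
Spread: 34.7838 − 28.1700 = 6.61 km/h.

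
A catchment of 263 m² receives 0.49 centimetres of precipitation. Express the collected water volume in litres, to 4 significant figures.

1289 litres

Depth: 0.49 cm × 10 = 4.9 mm.
1 mm over 1 m² is 1 L, so volume = 4.9 × 263 = 1288.7 L ≈ 1289 L.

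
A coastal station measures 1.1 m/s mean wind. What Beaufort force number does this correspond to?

1.1 m/s lies in the Beaufort 1 band (light air, 0.3–1.5 m/s).

Beaufort force 1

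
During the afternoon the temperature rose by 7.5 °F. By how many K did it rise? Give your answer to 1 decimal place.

A change of 1 °C equals a change of 1.8 °F: ΔK = 7.5 × 0.5556 = 4.2 K.

4.2 K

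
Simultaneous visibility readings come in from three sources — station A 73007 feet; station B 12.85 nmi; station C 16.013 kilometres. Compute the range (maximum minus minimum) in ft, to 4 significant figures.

station B: 12.85 nmi = 78078.08 ft.
station C: 16.013 km = 52536.09 ft.
Spread: 78078.08 − 52536.09 = 25540 ft.

25540 ft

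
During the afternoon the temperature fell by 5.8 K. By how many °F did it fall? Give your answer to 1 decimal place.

10.4 °F

For a temperature change the 32° offset cancels: Δ°F = 5.8 × 1.8 = 10.4 °F.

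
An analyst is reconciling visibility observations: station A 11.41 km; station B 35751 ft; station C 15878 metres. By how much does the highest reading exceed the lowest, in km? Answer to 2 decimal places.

station B: 35751 ft = 10.8969 km.
station C: 15878 m = 15.8780 km.
Spread: 15.8780 − 10.8969 = 4.98 km.

4.98 km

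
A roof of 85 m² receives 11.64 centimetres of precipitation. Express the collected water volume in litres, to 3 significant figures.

Depth: 11.64 cm × 10 = 116.4 mm.
1 mm over 1 m² is 1 L, so volume = 116.4 × 85 = 9894 L ≈ 9890 L.

9890 litres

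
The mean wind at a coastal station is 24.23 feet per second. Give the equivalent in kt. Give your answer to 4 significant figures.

14.36 kt

1 ft/s = 0.592484 kt, so 24.23 × 0.592484 = 14.36 kt.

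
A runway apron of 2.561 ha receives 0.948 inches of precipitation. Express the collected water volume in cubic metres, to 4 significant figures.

Depth: 0.948 in × 25.4 = 24.0792 mm.
Area: 2.561 ha = 25610 m².
1 mm over 1 m² is 1 L, so volume = 24.0792 × 25610 = 616668.31 L = 616.7 m³.

616.7 cubic metres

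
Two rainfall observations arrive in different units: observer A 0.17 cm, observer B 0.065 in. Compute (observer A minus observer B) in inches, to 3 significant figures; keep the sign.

0.00193 in

observer A: 0.17 cm = 0.0669291 in.
Difference: 0.0669291 − 0.0650000 = 0.00193 in.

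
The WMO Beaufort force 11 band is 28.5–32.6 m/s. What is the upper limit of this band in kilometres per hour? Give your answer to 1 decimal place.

28.5–32.6 m/s × 3.6 = 102.6–117.4 km/h.

117.4 km/h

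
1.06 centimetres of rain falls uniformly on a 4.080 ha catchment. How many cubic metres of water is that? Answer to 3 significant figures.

Depth: 1.06 cm × 10 = 10.6 mm.
Area: 4.080 ha = 40800 m².
1 mm over 1 m² is 1 L, so volume = 10.6 × 40800 = 432480 L = 432 m³.

432 cubic metres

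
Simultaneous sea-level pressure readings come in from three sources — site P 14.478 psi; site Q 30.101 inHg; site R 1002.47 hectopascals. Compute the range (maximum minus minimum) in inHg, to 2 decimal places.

site P: 14.478 psi = 29.4775 inHg.
site R: 1002.47 hPa = 29.6029 inHg.
Spread: 30.1010 − 29.4775 = 0.62 inHg.

0.62 inHg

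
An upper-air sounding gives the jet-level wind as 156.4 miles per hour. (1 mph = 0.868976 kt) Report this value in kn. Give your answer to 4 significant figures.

135.9 kt

1 mph = 0.868976 kt, so 156.4 × 0.868976 = 135.9 kt.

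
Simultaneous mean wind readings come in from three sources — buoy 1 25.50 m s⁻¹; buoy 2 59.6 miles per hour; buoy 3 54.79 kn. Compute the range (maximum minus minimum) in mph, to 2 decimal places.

6.01 mph

buoy 1: 25.50 m/s = 57.0419 mph.
buoy 3: 54.79 kt = 63.0512 mph.
Spread: 63.0512 − 57.0419 = 6.01 mph.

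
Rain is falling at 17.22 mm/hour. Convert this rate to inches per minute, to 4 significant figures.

17.22 mm/hour × 0.0393701 in/mm × 0.0166667 hour/minute = 0.01130 in/minute.

0.01130 in/minute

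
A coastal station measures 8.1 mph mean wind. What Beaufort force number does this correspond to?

8.1 mph = 3.6 m/s, which is Beaufort 3 (gentle breeze, 3.4–5.4 m/s).

Beaufort force 3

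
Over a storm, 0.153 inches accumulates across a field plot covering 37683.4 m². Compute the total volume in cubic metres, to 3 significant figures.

146 cubic metres

Depth: 0.153 in × 25.4 = 3.8862 mm.
1 mm over 1 m² is 1 L, so volume = 3.8862 × 37683.4 = 146445.23 L = 146 m³.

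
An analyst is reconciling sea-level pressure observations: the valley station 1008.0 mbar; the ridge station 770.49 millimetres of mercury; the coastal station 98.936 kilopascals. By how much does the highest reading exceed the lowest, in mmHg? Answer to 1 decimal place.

28.4 mmHg

the valley station: 1008.0 mb = 756.062 mmHg.
the coastal station: 98.936 kPa = 742.081 mmHg.
Spread: 770.490 − 742.081 = 28.4 mmHg.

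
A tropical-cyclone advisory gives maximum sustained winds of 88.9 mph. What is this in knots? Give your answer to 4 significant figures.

77.25 kt

1 mph = 0.868976 kt, so 88.9 × 0.868976 = 77.25 kt.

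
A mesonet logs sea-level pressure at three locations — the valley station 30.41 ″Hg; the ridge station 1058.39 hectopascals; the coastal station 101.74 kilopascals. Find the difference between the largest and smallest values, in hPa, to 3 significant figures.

the valley station: 30.41 inHg = 1029.801 hPa.
the coastal station: 101.74 kPa = 1017.400 hPa.
Spread: 1058.390 − 1017.400 = 41.0 hPa.

41.0 hPa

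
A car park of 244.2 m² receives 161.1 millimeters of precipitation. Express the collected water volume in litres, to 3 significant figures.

1 mm over 1 m² is 1 L, so volume = 161.1 × 244.2 = 39340.62 L ≈ 39300 L.

39300 litres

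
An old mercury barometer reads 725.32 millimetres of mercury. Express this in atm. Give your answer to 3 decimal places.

0.954 atm

1 mmHg = 0.00131579 atm, so 725.32 × 0.00131579 = 0.954 atm.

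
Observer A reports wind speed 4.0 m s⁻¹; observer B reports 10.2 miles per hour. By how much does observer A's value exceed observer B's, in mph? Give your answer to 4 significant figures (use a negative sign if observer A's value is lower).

-1.252 mph

observer A: 4.0 m/s = 8.94775 mph.
Difference: 8.94775 − 10.20000 = -1.252 mph.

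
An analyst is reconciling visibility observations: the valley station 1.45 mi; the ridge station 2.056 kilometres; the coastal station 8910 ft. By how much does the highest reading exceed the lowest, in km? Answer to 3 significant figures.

0.660 km

the valley station: 1.45 SM = 2.33355 km.
the coastal station: 8910 ft = 2.71577 km.
Spread: 2.71577 − 2.05600 = 0.660 km.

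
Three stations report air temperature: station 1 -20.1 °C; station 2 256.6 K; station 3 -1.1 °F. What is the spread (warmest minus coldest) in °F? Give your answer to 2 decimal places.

station 2: 256.6 K = -16.550 °C.
station 3: -1.1 °F = -18.389 °C.
Spread: (-16.550) − (-20.100) = 3.550 °C = 6.39 °F.

6.39 °F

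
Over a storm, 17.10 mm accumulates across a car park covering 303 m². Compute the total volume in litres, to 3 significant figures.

1 mm over 1 m² is 1 L, so volume = 17.1 × 303 = 5181.3 L ≈ 5180 L.

5180 litres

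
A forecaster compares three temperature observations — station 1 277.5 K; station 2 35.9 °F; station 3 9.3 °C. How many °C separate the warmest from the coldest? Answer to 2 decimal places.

station 1: 277.5 K = 4.350 °C.
station 2: 35.9 °F = 2.167 °C.
Spread: 9.300 − 2.167 = 7.133 °C.

7.13 °C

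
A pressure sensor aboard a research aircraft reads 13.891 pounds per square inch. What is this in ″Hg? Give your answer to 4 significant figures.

1 psi = 2.03602 inHg, so 13.891 × 2.03602 = 28.28 inHg.

28.28 inHg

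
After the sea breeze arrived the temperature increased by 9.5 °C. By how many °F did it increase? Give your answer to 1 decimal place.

17.1 °F

A change of 1 °C equals a change of 1.8 °F: Δ°F = 9.5 × 1.8 = 17.1 °F.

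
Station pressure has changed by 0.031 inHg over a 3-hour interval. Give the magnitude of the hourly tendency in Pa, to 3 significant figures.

35.0 Pa per hour

0.031 inHg / 3 h × 3386.39 Pa/inHg = 35.0 Pa/h.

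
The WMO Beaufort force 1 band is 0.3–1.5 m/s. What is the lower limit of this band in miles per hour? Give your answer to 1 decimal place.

0.7 mph

0.3–1.5 m/s × 2.237 = 0.7–3.4 mph.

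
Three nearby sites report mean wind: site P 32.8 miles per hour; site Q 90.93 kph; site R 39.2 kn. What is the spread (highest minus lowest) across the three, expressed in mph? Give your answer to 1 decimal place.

site Q: 90.93 km/h = 56.501 mph.
site R: 39.2 kt = 45.111 mph.
Spread: 56.501 − 32.800 = 23.7 mph.

23.7 mph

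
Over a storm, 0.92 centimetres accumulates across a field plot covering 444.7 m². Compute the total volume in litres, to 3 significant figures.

4090 litres

Depth: 0.92 cm × 10 = 9.2 mm.
1 mm over 1 m² is 1 L, so volume = 9.2 × 444.7 = 4091.24 L ≈ 4090 L.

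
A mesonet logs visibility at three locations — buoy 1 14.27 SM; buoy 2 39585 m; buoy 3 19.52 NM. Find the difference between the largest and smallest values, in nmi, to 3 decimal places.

8.974 nmi

buoy 1: 14.27 SM = 12.40029 nmi.
buoy 2: 39585 m = 21.37419 nmi.
Spread: 21.37419 − 12.40029 = 8.974 nmi.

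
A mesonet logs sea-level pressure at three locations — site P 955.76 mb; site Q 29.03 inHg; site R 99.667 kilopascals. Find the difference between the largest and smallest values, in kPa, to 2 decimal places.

4.09 kPa

site P: 955.76 mb = 95.5760 kPa.
site Q: 29.03 inHg = 98.3069 kPa.
Spread: 99.6670 − 95.5760 = 4.09 kPa.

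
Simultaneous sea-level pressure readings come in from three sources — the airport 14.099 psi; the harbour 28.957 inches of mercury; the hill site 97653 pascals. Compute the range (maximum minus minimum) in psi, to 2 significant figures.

the harbour: 28.957 inHg = 14.2224 psi.
the hill site: 97653 Pa = 14.1634 psi.
Spread: 14.2224 − 14.0990 = 0.12 psi.

0.12 psi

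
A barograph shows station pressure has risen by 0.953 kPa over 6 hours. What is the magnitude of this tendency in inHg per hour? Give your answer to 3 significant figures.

0.0469 inHg per hour

0.953 kPa / 6 h × 0.2953 inHg/kPa = 0.0469 inHg/h.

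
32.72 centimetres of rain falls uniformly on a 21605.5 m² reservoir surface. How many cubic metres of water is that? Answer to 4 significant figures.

7069 cubic metres

Depth: 32.72 cm × 10 = 327.2 mm.
1 mm over 1 m² is 1 L, so volume = 327.2 × 21605.5 = 7069319.6 L = 7069 m³.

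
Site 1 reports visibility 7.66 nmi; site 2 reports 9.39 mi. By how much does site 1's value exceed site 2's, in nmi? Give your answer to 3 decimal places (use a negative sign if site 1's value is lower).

site 2: 9.39 SM = 8.15969 nmi.
Difference: 7.66000 − 8.15969 = -0.500 nmi.

-0.500 nmi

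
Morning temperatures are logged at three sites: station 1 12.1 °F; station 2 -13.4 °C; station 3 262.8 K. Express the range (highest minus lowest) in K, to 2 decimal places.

3.05 K

station 1: 12.1 °F = -11.056 °C.
station 3: 262.8 K = -10.350 °C.
Spread: (-10.350) − (-13.400) = 3.050 °C.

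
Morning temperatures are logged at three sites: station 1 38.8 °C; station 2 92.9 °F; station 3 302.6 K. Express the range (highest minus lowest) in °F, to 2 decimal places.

station 2: 92.9 °F = 33.833 °C.
station 3: 302.6 K = 29.450 °C.
Spread: 38.800 − 29.450 = 9.350 °C = 16.83 °F.

16.83 °F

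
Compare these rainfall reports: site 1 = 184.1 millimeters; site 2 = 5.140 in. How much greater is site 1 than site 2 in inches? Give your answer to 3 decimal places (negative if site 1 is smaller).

2.108 in

site 1: 184.1 mm = 7.24803 in.
Difference: 7.24803 − 5.14000 = 2.108 in.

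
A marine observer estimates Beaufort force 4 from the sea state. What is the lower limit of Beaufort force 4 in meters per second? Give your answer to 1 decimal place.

5.5 m/s

Beaufort 4 (moderate breeze) spans 5.5–7.9 m/s.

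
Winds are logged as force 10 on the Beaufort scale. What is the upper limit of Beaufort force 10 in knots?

Beaufort 10 (storm) spans 48–55 knots.

55 kt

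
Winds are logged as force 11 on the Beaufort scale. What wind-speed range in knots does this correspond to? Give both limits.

56 to 63 kt

Beaufort 11 (violent storm) spans 56–63 knots.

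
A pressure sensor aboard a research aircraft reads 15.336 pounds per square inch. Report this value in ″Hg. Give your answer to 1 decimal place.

31.2 inHg

1 psi = 2.03602 inHg, so 15.336 × 2.03602 = 31.2 inHg.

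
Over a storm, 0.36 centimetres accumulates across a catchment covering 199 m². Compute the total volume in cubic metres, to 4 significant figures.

0.7164 cubic metres

Depth: 0.36 cm × 10 = 3.6 mm.
1 mm over 1 m² is 1 L, so volume = 3.6 × 199 = 716.4 L = 0.7164 m³.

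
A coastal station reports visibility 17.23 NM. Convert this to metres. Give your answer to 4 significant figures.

1 nmi = 1852 m, so 17.23 × 1852 = 31910 m.

31910 m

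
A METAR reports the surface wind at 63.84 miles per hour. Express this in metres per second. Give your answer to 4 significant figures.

1 mph = 0.44704 m/s, so 63.84 × 0.44704 = 28.54 m/s.

28.54 m/s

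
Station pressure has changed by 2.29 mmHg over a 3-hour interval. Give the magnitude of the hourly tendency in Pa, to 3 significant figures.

2.29 mmHg / 3 h × 133.322 Pa/mmHg = 102 Pa/h.

102 Pa per hour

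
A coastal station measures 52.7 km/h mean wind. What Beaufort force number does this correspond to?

Beaufort force 7

52.7 km/h = 14.6 m/s, which is Beaufort 7 (near gale, 13.9–17.1 m/s).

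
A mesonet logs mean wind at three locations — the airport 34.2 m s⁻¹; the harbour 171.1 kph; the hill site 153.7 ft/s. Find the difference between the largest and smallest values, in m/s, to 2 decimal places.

the harbour: 171.1 km/h = 47.5278 m/s.
the hill site: 153.7 ft/s = 46.8478 m/s.
Spread: 47.5278 − 34.2000 = 13.33 m/s.

13.33 m/s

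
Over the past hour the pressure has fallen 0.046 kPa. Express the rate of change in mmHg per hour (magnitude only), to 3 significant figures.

0.345 mmHg per hour

0.046 kPa / 1 h × 7.50062 mmHg/kPa = 0.345 mmHg/h.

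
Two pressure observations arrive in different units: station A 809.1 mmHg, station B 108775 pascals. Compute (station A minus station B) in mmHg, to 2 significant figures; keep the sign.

-6.8 mmHg

station B: 108775 Pa = 815.879 mmHg.
Difference: 809.100 − 815.879 = -6.8 mmHg.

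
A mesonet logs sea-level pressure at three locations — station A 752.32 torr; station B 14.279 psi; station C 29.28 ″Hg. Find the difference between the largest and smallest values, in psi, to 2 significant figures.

0.27 psi

station A: 752.32 mmHg = 14.5474 psi.
station C: 29.28 inHg = 14.3810 psi.
Spread: 14.5474 − 14.2790 = 0.27 psi.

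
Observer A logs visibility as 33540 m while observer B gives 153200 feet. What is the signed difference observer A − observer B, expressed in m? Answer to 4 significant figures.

-13160 m

observer B: 153200 ft = 46695.36 m.
Difference: 33540.00 − 46695.36 = -13160 m.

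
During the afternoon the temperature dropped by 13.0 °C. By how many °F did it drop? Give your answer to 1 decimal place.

23.4 °F

Converting a difference, only the 9/5 scale factor applies: Δ°F = 13.0 × 1.8 = 23.4 °F.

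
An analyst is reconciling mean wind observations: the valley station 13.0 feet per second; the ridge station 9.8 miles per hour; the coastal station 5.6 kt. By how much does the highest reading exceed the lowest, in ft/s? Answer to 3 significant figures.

the ridge station: 9.8 mph = 14.3733 ft/s.
the coastal station: 5.6 kt = 9.4517 ft/s.
Spread: 14.3733 − 9.4517 = 4.92 ft/s.

4.92 ft/s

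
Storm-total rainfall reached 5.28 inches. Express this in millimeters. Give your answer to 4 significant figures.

134.1 mm

1 in = 25.4 mm, so 5.28 × 25.4 = 134.1 mm.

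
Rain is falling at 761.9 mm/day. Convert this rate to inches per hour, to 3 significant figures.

761.9 mm/day × 0.0393701 in/mm × 0.0416667 day/hour = 1.25 in/hour.

1.25 in/hour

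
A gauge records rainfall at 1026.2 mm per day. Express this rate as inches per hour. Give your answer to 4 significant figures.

1.683 in/hour

1026.2 mm/day × 0.0393701 in/mm × 0.0416667 day/hour = 1.683 in/hour.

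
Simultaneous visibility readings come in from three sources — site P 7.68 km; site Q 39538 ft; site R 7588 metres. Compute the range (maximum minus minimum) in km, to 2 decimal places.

4.46 km

site Q: 39538 ft = 12.0512 km.
site R: 7588 m = 7.5880 km.
Spread: 12.0512 − 7.5880 = 4.46 km.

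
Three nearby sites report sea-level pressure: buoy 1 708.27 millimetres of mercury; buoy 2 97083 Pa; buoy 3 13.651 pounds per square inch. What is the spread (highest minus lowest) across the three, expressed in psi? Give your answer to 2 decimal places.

0.43 psi

buoy 1: 708.27 mmHg = 13.6957 psi.
buoy 2: 97083 Pa = 14.0807 psi.
Spread: 14.0807 − 13.6510 = 0.43 psi.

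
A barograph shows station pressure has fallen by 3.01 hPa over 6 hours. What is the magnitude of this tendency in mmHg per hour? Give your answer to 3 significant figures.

3.01 hPa / 6 h × 0.750062 mmHg/hPa = 0.376 mmHg/h.

0.376 mmHg per hour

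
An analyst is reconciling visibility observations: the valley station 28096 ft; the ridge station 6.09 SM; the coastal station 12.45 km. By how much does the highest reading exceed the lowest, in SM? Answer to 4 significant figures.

2.415 SM

the valley station: 28096 ft = 5.32121 SM.
the coastal station: 12.45 km = 7.73607 SM.
Spread: 7.73607 − 5.32121 = 2.415 SM.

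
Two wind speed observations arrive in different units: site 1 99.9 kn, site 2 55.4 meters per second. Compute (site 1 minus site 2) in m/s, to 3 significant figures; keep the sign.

site 1: 99.9 kt = 51.3930 m/s.
Difference: 51.3930 − 55.4000 = -4.01 m/s.

-4.01 m/s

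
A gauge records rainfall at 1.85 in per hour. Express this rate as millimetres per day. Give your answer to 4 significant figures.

1128 mm/day

1.85 in/hour × 25.4 mm/in × 24 hour/day = 1128 mm/day.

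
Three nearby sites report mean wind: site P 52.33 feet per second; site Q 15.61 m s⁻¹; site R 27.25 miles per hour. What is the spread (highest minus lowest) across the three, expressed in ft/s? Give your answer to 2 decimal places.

12.36 ft/s

site Q: 15.61 m/s = 51.2139 ft/s.
site R: 27.25 mph = 39.9667 ft/s.
Spread: 52.3300 − 39.9667 = 12.36 ft/s.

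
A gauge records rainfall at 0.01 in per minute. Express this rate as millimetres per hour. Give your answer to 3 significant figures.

15.2 mm/hour

0.01 in/minute × 25.4 mm/in × 60 minute/hour = 15.2 mm/hour.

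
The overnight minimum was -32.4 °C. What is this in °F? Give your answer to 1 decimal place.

°F = °C × 9/5 + 32 = -32.4 × 1.8 + 32 = -26.3 °F.

-26.3 °F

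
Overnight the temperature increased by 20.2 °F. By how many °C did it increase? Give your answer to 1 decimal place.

A change of 1 °C equals a change of 1.8 °F: Δ°C = 20.2 × 0.5556 = 11.2 °C.

11.2 °C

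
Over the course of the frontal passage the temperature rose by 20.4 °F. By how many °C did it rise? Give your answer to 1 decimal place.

11.3 °C

A change of 1 °C equals a change of 1.8 °F: Δ°C = 20.4 × 0.5556 = 11.3 °C.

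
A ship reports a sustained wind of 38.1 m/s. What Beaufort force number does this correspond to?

Beaufort force 12

38.1 m/s lies in the Beaufort 12 band (hurricane force, ≥32.7 m/s).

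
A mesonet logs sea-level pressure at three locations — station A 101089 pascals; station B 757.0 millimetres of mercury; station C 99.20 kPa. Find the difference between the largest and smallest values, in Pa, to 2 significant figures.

1900 Pa

station B: 757.0 mmHg = 100925.05 Pa.
station C: 99.20 kPa = 99200.00 Pa.
Spread: 101089.00 − 99200.00 = 1900 Pa.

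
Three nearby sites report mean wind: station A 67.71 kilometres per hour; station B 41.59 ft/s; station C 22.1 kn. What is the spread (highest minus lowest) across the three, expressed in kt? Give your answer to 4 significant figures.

station A: 67.71 km/h = 36.5605 kt.
station B: 41.59 ft/s = 24.6414 kt.
Spread: 36.5605 − 22.1000 = 14.46 kt.

14.46 kt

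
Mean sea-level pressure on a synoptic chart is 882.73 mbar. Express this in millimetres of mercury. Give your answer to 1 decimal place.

1 mb = 0.750062 mmHg, so 882.73 × 0.750062 = 662.1 mmHg.

662.1 mmHg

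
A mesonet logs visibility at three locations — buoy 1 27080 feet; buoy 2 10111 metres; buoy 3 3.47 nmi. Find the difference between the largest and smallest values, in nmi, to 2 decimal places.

buoy 1: 27080 ft = 4.4568 nmi.
buoy 2: 10111 m = 5.4595 nmi.
Spread: 5.4595 − 3.4700 = 1.99 nmi.

1.99 nmi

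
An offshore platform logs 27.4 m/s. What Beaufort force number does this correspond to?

Beaufort force 10

27.4 m/s lies in the Beaufort 10 band (storm, 24.5–28.4 m/s).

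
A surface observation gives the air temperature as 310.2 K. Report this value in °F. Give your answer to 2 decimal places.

First to °C: 37.05 °C.
Then to °F: 98.69 °F.

98.69 °F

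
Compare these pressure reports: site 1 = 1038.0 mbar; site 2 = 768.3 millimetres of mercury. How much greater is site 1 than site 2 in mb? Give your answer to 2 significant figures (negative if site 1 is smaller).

14 mb

site 2: 768.3 mmHg = 1024.32 mb.
Difference: 1038.00 − 1024.32 = 14 mb.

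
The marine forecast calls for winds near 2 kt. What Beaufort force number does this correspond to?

2 kt lies in the Beaufort 1 band (light air, 1–3 kt).

Beaufort force 1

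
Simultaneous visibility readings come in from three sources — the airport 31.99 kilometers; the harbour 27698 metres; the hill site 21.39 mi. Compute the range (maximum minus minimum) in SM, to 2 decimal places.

4.18 SM

the airport: 31.99 km = 19.8777 SM.
the harbour: 27698 m = 17.2107 SM.
Spread: 21.3900 − 17.2107 = 4.18 SM.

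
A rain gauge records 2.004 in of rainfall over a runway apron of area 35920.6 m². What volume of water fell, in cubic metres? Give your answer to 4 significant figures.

1828 cubic metres

Depth: 2.004 in × 25.4 = 50.9016 mm.
1 mm over 1 m² is 1 L, so volume = 50.9016 × 35920.6 = 1828416 L = 1828 m³.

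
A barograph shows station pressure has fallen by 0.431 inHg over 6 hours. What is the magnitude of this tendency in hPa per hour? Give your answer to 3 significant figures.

2.43 hPa per hour

0.431 inHg / 6 h × 33.8639 hPa/inHg = 2.43 hPa/h.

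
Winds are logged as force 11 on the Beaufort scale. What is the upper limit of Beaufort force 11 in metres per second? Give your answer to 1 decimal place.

32.6 m/s

Beaufort 11 (violent storm) spans 28.5–32.6 m/s.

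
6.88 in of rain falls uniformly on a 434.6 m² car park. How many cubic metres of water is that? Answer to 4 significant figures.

75.95 cubic metres

Depth: 6.88 in × 25.4 = 174.752 mm.
1 mm over 1 m² is 1 L, so volume = 174.752 × 434.6 = 75947.219 L = 75.95 m³.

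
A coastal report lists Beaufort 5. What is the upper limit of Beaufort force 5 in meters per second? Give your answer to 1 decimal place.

10.7 m/s

Beaufort 5 (fresh breeze) spans 8.0–10.7 m/s.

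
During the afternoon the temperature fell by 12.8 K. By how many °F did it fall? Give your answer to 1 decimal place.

23.0 °F

Converting a difference, only the 9/5 scale factor applies: Δ°F = 12.8 × 1.8 = 23.0 °F.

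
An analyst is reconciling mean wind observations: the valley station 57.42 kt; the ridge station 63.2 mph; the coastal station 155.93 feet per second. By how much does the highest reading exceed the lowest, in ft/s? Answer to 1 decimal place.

the valley station: 57.42 kt = 96.914 ft/s.
the ridge station: 63.2 mph = 92.693 ft/s.
Spread: 155.930 − 92.693 = 63.2 ft/s.

63.2 ft/s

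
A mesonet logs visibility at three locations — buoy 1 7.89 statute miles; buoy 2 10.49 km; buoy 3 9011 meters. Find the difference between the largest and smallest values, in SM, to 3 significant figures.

buoy 2: 10.49 km = 6.5182 SM.
buoy 3: 9011 m = 5.5992 SM.
Spread: 7.8900 − 5.5992 = 2.29 SM.

2.29 SM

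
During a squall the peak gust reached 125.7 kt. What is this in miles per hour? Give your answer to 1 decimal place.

1 kt = 1.15078 mph, so 125.7 × 1.15078 = 144.7 mph.

144.7 mph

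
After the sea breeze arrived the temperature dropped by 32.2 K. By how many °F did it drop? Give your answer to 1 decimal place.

58.0 °F

Converting a difference, only the 9/5 scale factor applies: Δ°F = 32.2 × 1.8 = 58.0 °F.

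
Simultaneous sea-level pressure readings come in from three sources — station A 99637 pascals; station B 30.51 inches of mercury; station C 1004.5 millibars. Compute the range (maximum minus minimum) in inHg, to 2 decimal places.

station A: 99637 Pa = 29.4228 inHg.
station C: 1004.5 mb = 29.6629 inHg.
Spread: 30.5100 − 29.4228 = 1.09 inHg.

1.09 inHg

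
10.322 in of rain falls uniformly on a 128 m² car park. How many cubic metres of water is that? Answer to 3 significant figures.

33.6 cubic metres

Depth: 10.322 in × 25.4 = 262.1788 mm.
1 mm over 1 m² is 1 L, so volume = 262.1788 × 128 = 33558.886 L = 33.6 m³.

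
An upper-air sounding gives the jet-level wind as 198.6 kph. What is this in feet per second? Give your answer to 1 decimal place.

1 km/h = 0.911344 ft/s, so 198.6 × 0.911344 = 181.0 ft/s.

181.0 ft/s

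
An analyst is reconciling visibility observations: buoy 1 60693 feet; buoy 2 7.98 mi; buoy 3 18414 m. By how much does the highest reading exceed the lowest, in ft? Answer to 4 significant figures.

18560 ft

buoy 2: 7.98 SM = 42134.40 ft.
buoy 3: 18414 m = 60413.39 ft.
Spread: 60693.00 − 42134.40 = 18560 ft.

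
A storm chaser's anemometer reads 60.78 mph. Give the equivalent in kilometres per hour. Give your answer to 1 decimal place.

97.8 km/h

1 mph = 1.60934 km/h, so 60.78 × 1.60934 = 97.8 km/h.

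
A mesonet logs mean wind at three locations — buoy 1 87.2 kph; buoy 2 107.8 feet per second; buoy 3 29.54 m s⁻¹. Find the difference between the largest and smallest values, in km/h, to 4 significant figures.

31.09 km/h

buoy 2: 107.8 ft/s = 118.2868 km/h.
buoy 3: 29.54 m/s = 106.3440 km/h.
Spread: 118.2868 − 87.2000 = 31.09 km/h.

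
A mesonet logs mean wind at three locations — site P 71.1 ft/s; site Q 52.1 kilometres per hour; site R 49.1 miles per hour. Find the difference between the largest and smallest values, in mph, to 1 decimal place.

site P: 71.1 ft/s = 48.477 mph.
site Q: 52.1 km/h = 32.373 mph.
Spread: 49.100 − 32.373 = 16.7 mph.

16.7 mph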